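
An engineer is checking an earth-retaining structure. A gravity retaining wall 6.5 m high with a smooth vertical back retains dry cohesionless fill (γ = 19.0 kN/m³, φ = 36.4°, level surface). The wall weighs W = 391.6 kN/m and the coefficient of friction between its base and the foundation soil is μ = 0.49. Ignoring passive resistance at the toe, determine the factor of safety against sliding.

1.87

K_a = tan²(45° − 36.4°/2) = 0.2552.
P_a = ½K_aγH² = 0.5×0.2552×19.0×6.5² = 102.4 kN/m, acting at H/3 = 2.167 m above the base.
FS_sliding = μW / P_a = 0.49×391.6 / 102.4 = 1.874.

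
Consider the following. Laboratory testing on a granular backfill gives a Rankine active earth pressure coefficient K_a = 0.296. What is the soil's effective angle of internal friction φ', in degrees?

32.9°

K_a = tan²(45° − φ/2) ⇒ 45° − φ/2 = arctan(√0.296) = 28.55°.
φ = 2(45° − 28.55°) = 32.90°.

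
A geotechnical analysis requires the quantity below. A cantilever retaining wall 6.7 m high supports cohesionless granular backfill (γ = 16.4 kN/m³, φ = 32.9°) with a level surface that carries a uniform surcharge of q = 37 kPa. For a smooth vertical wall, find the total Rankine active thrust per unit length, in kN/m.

182 kN/m

K_a = tan²(45° − φ/2) = 0.2960.
Soil triangle: ½ K_a γ H² = 0.5×0.2960×16.4×6.7² = 109.0 kN/m.
Surcharge rectangle: K_a q H = 0.2960×37×6.7 = 73.39 kN/m.
Total = 109.0 + 73.39 = 182.4 kN/m.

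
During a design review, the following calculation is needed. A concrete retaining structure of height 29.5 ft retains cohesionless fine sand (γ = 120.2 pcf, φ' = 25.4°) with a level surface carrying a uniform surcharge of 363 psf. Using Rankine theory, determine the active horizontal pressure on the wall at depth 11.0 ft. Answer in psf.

673 psf

K_a = (1 − sin φ)/(1 + sin φ) = 0.3996.
σ_v = γz + q = 120.2 × 11.0 + 363 = 1685 psf.
σ_h = K_a σ_v = 0.3996 × 1685 = 673.5 psf.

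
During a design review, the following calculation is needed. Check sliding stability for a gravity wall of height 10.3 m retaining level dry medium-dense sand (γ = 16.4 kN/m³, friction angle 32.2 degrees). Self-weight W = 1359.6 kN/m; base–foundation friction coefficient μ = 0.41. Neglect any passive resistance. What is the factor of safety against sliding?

2.10

K_a = tan²(45° − 32.2°/2) = 0.3047.
P_a = ½K_aγH² = 0.5×0.3047×16.4×10.3² = 265.1 kN/m, acting at H/3 = 3.433 m above the base.
FS_sliding = μW / P_a = 0.41×1359.6 / 265.1 = 2.103.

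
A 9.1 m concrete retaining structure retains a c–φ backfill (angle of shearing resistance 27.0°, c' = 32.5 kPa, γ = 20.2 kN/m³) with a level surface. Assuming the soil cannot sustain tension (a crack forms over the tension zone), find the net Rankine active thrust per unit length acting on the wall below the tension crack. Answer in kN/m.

56.2 kN/m

K_a = 0.3755; √K_a = 0.6128.
Tension-crack depth z_c = 2c/(γ√K_a) = 2×32.5/(20.2×0.6128) = 5.251 m.
σ_a at base = K_a γ H − 2c√K_a = 0.3755×20.2×9.1 − 2×32.5×0.6128 = 29.20 kPa.
P_a = ½ × 29.20 × (H − z_c) = 0.5×29.20×3.849 = 56.19 kN/m.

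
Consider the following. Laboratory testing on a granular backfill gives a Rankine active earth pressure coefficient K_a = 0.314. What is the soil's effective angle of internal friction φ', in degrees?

K_a = tan²(45° − φ/2) ⇒ 45° − φ/2 = arctan(√0.314) = 29.26°.
φ = 2(45° − 29.26°) = 31.47°.

31.5°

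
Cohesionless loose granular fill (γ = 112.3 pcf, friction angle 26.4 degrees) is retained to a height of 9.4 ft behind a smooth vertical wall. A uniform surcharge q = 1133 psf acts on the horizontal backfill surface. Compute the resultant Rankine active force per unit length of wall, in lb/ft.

K_a = tan²(45° − φ/2) = 0.3844.
Soil triangle: ½ K_a γ H² = 0.5×0.3844×112.3×9.4² = 1907 lb/ft.
Surcharge rectangle: K_a q H = 0.3844×1133×9.4 = 4094 lb/ft.
Total = 1907 + 4094 = 6002 lb/ft.

6000 lb/ft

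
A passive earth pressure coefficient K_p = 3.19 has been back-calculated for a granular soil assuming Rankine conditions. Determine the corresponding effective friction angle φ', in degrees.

31.5°

K_p = (1+sin φ)/(1−sin φ) ⇒ sin φ = (K_p − 1)/(K_p + 1) = 0.5227.
φ = arcsin(0.5227) = 31.51°.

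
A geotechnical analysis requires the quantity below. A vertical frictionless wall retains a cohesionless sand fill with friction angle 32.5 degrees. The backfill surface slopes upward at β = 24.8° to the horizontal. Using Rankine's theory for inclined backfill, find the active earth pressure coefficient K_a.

K_a = cos β · (cos β − √(cos²β − cos²φ)) / (cos β + √(cos²β − cos²φ)).
cos β = 0.9078, cos φ = 0.8434, √(cos²β − cos²φ) = 0.3358.
K_a = 0.9078 × (0.9078 − 0.3358)/(0.9078 + 0.3358) = 0.4175.

0.418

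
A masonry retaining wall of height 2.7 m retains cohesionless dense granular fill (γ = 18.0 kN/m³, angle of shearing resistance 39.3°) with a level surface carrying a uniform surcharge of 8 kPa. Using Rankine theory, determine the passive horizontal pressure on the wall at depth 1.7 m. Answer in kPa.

172 kPa

K_p = (1 + sin φ)/(1 − sin φ) = 4.455.
σ_v = γz + q = 18.0 × 1.7 + 8 = 38.60 kPa.
σ_h = K_p σ_v = 4.455 × 38.60 = 172.0 kPa.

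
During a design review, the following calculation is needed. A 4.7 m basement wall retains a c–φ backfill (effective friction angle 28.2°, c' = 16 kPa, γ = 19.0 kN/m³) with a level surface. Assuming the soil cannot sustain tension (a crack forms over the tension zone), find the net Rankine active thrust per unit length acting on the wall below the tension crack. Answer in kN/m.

K_a = 0.3582; √K_a = 0.5985.
Tension-crack depth z_c = 2c/(γ√K_a) = 2×16/(19.0×0.5985) = 2.814 m.
σ_a at base = K_a γ H − 2c√K_a = 0.3582×19.0×4.7 − 2×16×0.5985 = 12.83 kPa.
P_a = ½ × 12.83 × (H − z_c) = 0.5×12.83×1.886 = 12.10 kN/m.

12.1 kN/m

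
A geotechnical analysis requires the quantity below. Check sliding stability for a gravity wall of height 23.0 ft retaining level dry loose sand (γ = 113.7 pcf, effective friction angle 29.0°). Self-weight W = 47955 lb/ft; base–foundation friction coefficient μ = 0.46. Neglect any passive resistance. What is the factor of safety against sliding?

2.11

K_a = tan²(45° − 29.0°/2) = 0.3470.
P_a = ½K_aγH² = 0.5×0.3470×113.7×23.0² = 10430 lb/ft, acting at H/3 = 7.667 ft above the base.
FS_sliding = μW / P_a = 0.46×47955 / 10430 = 2.114.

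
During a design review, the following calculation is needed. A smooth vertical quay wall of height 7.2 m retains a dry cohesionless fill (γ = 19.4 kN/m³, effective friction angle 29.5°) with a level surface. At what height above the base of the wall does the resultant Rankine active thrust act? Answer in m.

2.40 m

K_a = 0.3401.
The pressure distribution is triangular, so the resultant acts at H/3 above the base = 7.2/3 = 2.400 m.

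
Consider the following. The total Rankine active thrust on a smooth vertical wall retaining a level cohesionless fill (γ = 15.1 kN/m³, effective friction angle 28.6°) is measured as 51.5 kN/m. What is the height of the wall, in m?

4.40 m

K_a = 0.3525. P_a = ½ K_a γ H² ⇒ H = √(2P_a/(K_a γ)).
H = √(2×51.5/(0.3525×15.1)) = 4.399 m.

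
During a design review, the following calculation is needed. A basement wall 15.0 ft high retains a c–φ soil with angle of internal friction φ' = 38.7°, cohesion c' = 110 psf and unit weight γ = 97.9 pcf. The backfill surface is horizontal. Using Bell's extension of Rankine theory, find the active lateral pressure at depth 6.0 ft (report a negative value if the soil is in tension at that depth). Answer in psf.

29.8 psf

K_a = (1 − sin φ)/(1 + sin φ) = 0.2306.
σ_a = K_a γ z − 2c√K_a = 0.2306×97.9×6.0 − 2×110×0.4802 = 29.80 psf.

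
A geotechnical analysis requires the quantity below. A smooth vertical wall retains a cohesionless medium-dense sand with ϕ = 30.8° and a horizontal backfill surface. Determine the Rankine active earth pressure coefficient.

0.323

K_a = (1 − sin φ)/(1 + sin φ) = (1 − sin 30.8°)/(1 + sin 30.8°) = 0.3227.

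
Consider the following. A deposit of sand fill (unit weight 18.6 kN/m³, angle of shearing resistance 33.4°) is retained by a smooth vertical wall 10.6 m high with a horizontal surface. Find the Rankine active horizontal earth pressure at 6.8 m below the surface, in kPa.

36.7 kPa

K_a = (1 − sin φ)/(1 + sin φ) = 0.2899.
σ_h = K_a γ z = 0.2899 × 18.6 × 6.8 = 36.67 kPa.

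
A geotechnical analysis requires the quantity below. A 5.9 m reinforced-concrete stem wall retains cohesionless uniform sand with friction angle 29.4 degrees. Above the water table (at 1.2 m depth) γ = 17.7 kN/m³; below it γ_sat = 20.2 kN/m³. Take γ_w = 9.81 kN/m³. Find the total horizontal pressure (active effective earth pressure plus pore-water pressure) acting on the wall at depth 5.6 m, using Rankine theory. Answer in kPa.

K_a = (1 − sin φ)/(1 + sin φ) = 0.3415.
γ' = 20.2 − 9.81 = 10.39 kN/m³.
Effective vertical stress at 5.6 m: σ'_v = 17.7×1.2 + 10.39×4.40 = 66.96 kPa.
σ'_h = K_a σ'_v = 0.3415 × 66.96 = 22.86 kPa; u = γ_w × 4.40 = 43.16 kPa.
Total σ_h = 22.86 + 43.16 = 66.03 kPa.

66.0 kPa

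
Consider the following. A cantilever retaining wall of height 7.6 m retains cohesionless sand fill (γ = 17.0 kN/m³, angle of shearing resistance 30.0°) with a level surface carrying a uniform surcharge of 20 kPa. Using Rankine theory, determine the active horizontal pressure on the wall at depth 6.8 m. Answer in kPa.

K_a = (1 − sin φ)/(1 + sin φ) = 0.3333.
σ_v = γz + q = 17.0 × 6.8 + 20 = 135.6 kPa.
σ_h = K_a σ_v = 0.3333 × 135.6 = 45.20 kPa.

45.2 kPa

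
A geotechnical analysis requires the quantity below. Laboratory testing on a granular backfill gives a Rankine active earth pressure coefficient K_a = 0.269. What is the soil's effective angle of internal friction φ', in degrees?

K_a = tan²(45° − φ/2) ⇒ 45° − φ/2 = arctan(√0.269) = 27.41°.
φ = 2(45° − 27.41°) = 35.17°.

35.2°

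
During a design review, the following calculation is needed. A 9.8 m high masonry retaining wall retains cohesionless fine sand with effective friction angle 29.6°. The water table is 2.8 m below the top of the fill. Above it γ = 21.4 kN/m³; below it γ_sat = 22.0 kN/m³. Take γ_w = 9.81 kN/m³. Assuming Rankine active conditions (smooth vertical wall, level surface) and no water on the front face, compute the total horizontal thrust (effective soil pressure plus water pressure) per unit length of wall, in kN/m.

512 kN/m

K_a = tan²(45° − φ/2) = 0.3387.
γ' = 22.0 − 9.81 = 12.19 kN/m³. Depth below WT = 7.0 m.
σ'_h at WT = K_a γ d_w = 20.30 kPa; at base = 20.30 + K_a γ' × 7.0 = 49.20 kPa.
P₁ (0–2.8 m) = ½×20.30×2.8 = 28.42. P₂ (2.8–9.8 m) = ½(20.30+49.20)×7.0 = 243.2.
P_w = ½ γ_w h₂² = 0.5×9.81×7.0² = 240.3. Total = 28.42+243.2+240.3 = 512.0 kN/m.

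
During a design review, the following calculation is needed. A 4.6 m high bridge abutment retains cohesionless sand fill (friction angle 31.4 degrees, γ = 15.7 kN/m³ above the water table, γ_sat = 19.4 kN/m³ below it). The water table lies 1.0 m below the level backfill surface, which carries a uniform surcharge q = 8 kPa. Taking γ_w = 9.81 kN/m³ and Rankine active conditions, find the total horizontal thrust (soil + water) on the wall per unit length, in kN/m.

115 kN/m

K_a = tan²(45° − φ/2) = 0.3149.
γ' = 19.4 − 9.81 = 9.590 kN/m³. h₂ = H − d_w = 3.6 m.
σ'_h: at surface K_a·q = 2.519; at WT K_a(q+γd_w) = 7.464; at base K_a(q+γd_w+γ'h₂) = 18.34 kPa.
P₁ = ½(2.519+7.464)×1.0 = 4.991; P₂ = ½(7.464+18.34)×3.6 = 46.44; P_w = ½γ_w h₂² = 63.57.
Total = 4.991+46.44+63.57 = 115.0 kN/m.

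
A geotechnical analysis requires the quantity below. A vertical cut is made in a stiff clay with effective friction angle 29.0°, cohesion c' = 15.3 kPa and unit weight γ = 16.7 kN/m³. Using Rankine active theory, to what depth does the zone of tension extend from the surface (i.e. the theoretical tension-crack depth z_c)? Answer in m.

K_a = tan²(45° − 29.0°/2) = 0.3470; √K_a = 0.5890.
The active pressure is zero where K_a γ z = 2c√K_a, so z_c = 2c/(γ√K_a) = 2×15.3/(16.7×0.5890) = 3.111 m.

3.11 m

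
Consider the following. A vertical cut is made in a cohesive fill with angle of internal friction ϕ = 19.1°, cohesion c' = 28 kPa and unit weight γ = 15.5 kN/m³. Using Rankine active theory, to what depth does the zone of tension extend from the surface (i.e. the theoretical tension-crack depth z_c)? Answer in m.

5.07 m

K_a = tan²(45° − 19.1°/2) = 0.5069; √K_a = 0.7120.
The active pressure is zero where K_a γ z = 2c√K_a, so z_c = 2c/(γ√K_a) = 2×28/(15.5×0.7120) = 5.074 m.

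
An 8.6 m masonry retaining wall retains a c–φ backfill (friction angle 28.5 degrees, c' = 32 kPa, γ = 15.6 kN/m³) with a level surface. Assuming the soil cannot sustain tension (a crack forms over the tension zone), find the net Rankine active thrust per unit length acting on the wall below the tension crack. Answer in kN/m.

8.02 kN/m

K_a = 0.3540; √K_a = 0.5949.
Tension-crack depth z_c = 2c/(γ√K_a) = 2×32/(15.6×0.5949) = 6.896 m.
σ_a at base = K_a γ H − 2c√K_a = 0.3540×15.6×8.6 − 2×32×0.5949 = 9.410 kPa.
P_a = ½ × 9.410 × (H − z_c) = 0.5×9.410×1.704 = 8.018 kN/m.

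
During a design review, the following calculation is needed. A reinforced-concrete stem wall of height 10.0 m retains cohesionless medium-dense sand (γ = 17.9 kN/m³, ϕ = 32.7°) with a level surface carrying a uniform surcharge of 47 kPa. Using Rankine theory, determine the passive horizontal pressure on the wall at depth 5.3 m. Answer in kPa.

475 kPa

K_p = (1 + sin φ)/(1 − sin φ) = 3.350.
σ_v = γz + q = 17.9 × 5.3 + 47 = 141.9 kPa.
σ_h = K_p σ_v = 3.350 × 141.9 = 475.3 kPa.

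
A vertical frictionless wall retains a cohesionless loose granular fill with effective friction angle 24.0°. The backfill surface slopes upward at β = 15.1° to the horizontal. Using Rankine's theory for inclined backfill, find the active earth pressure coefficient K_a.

0.493

K_a = cos β · (cos β − √(cos²β − cos²φ)) / (cos β + √(cos²β − cos²φ)).
cos β = 0.9655, cos φ = 0.9135, √(cos²β − cos²φ) = 0.3124.
K_a = 0.9655 × (0.9655 − 0.3124)/(0.9655 + 0.3124) = 0.4935.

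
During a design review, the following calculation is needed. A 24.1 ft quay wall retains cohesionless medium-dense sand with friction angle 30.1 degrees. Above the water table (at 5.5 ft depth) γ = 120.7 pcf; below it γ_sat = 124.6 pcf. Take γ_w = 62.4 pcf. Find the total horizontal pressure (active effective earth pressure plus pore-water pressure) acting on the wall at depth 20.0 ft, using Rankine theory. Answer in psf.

1420 psf

K_a = (1 − sin φ)/(1 + sin φ) = 0.3320.
γ' = 124.6 − 62.4 = 62.20 pcf.
Effective vertical stress at 20.0 ft: σ'_v = 120.7×5.5 + 62.20×14.5 = 1566 psf.
σ'_h = K_a σ'_v = 0.3320 × 1566 = 519.8 psf; u = γ_w × 14.5 = 904.8 psf.
Total σ_h = 519.8 + 904.8 = 1425 psf.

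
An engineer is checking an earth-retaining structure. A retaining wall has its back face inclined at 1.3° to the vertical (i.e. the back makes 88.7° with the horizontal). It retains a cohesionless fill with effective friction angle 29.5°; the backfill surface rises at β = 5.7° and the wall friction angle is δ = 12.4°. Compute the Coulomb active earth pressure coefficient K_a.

0.343

K_a = sin²(α+φ) / [sin²α · sin(α−δ) · (1 + √{sin(φ+δ)sin(φ−β) / (sin(α−δ)sin(α+β))})²].
With α = 88.7°, φ = 29.5°, δ = 12.4°, β = 5.7°: K_a = 0.3428.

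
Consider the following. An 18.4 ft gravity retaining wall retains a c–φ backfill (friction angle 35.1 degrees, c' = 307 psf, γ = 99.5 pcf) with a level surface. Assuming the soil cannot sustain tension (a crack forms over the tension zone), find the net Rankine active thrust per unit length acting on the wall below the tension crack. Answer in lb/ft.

571 lb/ft

K_a = 0.2698; √K_a = 0.5195.
Tension-crack depth z_c = 2c/(γ√K_a) = 2×307/(99.5×0.5195) = 11.88 ft.
σ_a at base = K_a γ H − 2c√K_a = 0.2698×99.5×18.4 − 2×307×0.5195 = 175.1 psf.
P_a = ½ × 175.1 × (H − z_c) = 0.5×175.1×6.521 = 570.8 lb/ft.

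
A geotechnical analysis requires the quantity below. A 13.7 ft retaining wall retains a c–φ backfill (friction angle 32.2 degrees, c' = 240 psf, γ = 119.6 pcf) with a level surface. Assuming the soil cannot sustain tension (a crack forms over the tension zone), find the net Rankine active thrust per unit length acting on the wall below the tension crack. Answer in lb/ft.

K_a = 0.3047; √K_a = 0.5520.
Tension-crack depth z_c = 2c/(γ√K_a) = 2×240/(119.6×0.5520) = 7.270 ft.
σ_a at base = K_a γ H − 2c√K_a = 0.3047×119.6×13.7 − 2×240×0.5520 = 234.3 psf.
P_a = ½ × 234.3 × (H − z_c) = 0.5×234.3×6.430 = 753.4 lb/ft.

753 lb/ft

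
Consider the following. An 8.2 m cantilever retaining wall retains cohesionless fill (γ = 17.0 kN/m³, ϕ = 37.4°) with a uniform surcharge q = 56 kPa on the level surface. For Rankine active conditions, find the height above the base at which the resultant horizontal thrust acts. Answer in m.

3.34 m

K_a = 0.2443.
Triangular part P₁ = ½K_aγH² = 139.6 at H/3 = 2.733 m; rectangular part P₂ = K_a q H = 112.2 at H/2 = 4.100 m.
ȳ = (P₁·2.733 + P₂·4.100)/(P₁+P₂) = 3.342 m.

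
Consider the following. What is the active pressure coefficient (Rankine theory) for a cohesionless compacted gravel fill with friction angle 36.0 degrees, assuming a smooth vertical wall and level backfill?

0.260

K_a = (1 − sin φ)/(1 + sin φ) = (1 − sin 36.0°)/(1 + sin 36.0°) = 0.2596.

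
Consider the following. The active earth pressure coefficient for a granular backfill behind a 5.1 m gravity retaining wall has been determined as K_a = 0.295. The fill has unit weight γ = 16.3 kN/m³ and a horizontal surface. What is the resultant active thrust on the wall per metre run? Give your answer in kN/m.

62.5 kN/m

P = ½ K_a γ H² = 0.5 × 0.295 × 16.3 × 5.1² = 62.53 kN/m.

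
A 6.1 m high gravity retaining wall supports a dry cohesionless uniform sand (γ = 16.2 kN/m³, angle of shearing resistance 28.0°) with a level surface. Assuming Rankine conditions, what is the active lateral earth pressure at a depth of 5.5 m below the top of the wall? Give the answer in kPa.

K_a = (1 − sin φ)/(1 + sin φ) = 0.3610.
σ_h = K_a γ z = 0.3610 × 16.2 × 5.5 = 32.17 kPa.

32.2 kPa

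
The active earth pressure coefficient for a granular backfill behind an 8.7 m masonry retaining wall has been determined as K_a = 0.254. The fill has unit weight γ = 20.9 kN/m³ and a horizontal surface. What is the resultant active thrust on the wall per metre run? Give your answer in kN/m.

201 kN/m

P = ½ K_a γ H² = 0.5 × 0.254 × 20.9 × 8.7² = 200.9 kN/m.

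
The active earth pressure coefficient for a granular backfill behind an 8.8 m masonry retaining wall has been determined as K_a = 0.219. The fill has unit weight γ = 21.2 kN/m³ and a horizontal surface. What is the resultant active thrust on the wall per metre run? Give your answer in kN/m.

180 kN/m

P = ½ K_a γ H² = 0.5 × 0.219 × 21.2 × 8.8² = 179.8 kN/m.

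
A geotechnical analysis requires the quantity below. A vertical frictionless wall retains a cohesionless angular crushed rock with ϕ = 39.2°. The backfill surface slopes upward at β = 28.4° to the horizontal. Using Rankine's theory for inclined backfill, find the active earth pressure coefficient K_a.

K_a = cos β · (cos β − √(cos²β − cos²φ)) / (cos β + √(cos²β − cos²φ)).
cos β = 0.8796, cos φ = 0.7749, √(cos²β − cos²φ) = 0.4162.
K_a = 0.8796 × (0.8796 − 0.4162)/(0.8796 + 0.4162) = 0.3146.

0.315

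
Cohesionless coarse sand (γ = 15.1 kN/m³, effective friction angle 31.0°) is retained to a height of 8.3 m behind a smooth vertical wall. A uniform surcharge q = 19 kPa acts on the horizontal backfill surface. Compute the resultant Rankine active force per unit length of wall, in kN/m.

217 kN/m

K_a = tan²(45° − φ/2) = 0.3201.
Soil triangle: ½ K_a γ H² = 0.5×0.3201×15.1×8.3² = 166.5 kN/m.
Surcharge rectangle: K_a q H = 0.3201×19×8.3 = 50.48 kN/m.
Total = 166.5 + 50.48 = 217.0 kN/m.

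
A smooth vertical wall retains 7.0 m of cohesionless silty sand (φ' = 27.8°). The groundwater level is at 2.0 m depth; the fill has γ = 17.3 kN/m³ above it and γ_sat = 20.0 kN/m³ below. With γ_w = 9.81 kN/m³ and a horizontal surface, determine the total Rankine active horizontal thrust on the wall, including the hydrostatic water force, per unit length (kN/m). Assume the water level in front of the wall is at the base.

245 kN/m

K_a = tan²(45° − φ/2) = 0.3639.
γ' = 20.0 − 9.81 = 10.19 kN/m³. Depth below WT = 5.0 m.
σ'_h at WT = K_a γ d_w = 12.59 kPa; at base = 12.59 + K_a γ' × 5.0 = 31.13 kPa.
P₁ (0–2.0 m) = ½×12.59×2.0 = 12.59. P₂ (2.0–7.0 m) = ½(12.59+31.13)×5.0 = 109.3.
P_w = ½ γ_w h₂² = 0.5×9.81×5.0² = 122.6. Total = 12.59+109.3+122.6 = 244.5 kN/m.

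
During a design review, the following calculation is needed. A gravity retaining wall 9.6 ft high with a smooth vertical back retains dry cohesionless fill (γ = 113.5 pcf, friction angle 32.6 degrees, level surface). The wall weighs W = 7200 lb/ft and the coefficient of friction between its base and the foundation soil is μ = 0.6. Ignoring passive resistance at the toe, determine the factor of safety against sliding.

2.76

K_a = tan²(45° − 32.6°/2) = 0.2997.
P_a = ½K_aγH² = 0.5×0.2997×113.5×9.6² = 1568 lb/ft, acting at H/3 = 3.200 ft above the base.
FS_sliding = μW / P_a = 0.6×7200 / 1568 = 2.756.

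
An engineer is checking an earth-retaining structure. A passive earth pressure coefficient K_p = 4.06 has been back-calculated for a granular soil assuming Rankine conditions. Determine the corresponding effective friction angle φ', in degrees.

K_p = (1+sin φ)/(1−sin φ) ⇒ sin φ = (K_p − 1)/(K_p + 1) = 0.6047.
φ = arcsin(0.6047) = 37.21°.

37.2°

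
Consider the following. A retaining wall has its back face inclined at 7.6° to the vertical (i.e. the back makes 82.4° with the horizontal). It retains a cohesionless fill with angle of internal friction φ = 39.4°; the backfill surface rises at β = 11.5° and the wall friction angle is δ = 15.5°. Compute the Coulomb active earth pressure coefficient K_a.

K_a = sin²(α+φ) / [sin²α · sin(α−δ) · (1 + √{sin(φ+δ)sin(φ−β) / (sin(α−δ)sin(α+β))})²].
With α = 82.4°, φ = 39.4°, δ = 15.5°, β = 11.5°: K_a = 0.2950.

0.295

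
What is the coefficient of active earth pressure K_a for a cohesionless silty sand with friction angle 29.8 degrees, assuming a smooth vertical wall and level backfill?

0.336

K_a = tan²(45° − φ/2) = tan²(30.10°) = 0.3360.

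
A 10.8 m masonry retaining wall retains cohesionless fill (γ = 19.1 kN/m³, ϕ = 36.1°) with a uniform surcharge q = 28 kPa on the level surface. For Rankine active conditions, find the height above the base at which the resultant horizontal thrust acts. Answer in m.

3.98 m

K_a = 0.2585.
Triangular part P₁ = ½K_aγH² = 287.9 at H/3 = 3.600 m; rectangular part P₂ = K_a q H = 78.17 at H/2 = 5.400 m.
ȳ = (P₁·3.600 + P₂·5.400)/(P₁+P₂) = 3.984 m.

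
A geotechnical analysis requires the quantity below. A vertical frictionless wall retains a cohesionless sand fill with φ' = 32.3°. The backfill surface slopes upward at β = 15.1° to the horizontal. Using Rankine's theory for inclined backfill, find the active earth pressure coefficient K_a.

0.336

K_a = cos β · (cos β − √(cos²β − cos²φ)) / (cos β + √(cos²β − cos²φ)).
cos β = 0.9655, cos φ = 0.8453, √(cos²β − cos²φ) = 0.4666.
K_a = 0.9655 × (0.9655 − 0.4666)/(0.9655 + 0.4666) = 0.3364.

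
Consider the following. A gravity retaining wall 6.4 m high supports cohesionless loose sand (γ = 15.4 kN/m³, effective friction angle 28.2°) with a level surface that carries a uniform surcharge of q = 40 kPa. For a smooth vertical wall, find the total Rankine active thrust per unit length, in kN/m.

K_a = tan²(45° − φ/2) = 0.3582.
Soil triangle: ½ K_a γ H² = 0.5×0.3582×15.4×6.4² = 113.0 kN/m.
Surcharge rectangle: K_a q H = 0.3582×40×6.4 = 91.70 kN/m.
Total = 113.0 + 91.70 = 204.7 kN/m.

205 kN/m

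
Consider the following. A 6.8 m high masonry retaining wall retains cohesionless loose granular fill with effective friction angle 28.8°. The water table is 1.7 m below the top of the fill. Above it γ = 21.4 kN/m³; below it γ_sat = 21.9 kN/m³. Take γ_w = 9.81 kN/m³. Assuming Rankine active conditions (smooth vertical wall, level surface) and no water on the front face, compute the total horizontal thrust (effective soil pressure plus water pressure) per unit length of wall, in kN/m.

K_a = tan²(45° − φ/2) = 0.3498.
γ' = 21.9 − 9.81 = 12.09 kN/m³. Depth below WT = 5.1 m.
σ'_h at WT = K_a γ d_w = 12.72 kPa; at base = 12.72 + K_a γ' × 5.1 = 34.29 kPa.
P₁ (0–1.7 m) = ½×12.72×1.7 = 10.82. P₂ (1.7–6.8 m) = ½(12.72+34.29)×5.1 = 119.9.
P_w = ½ γ_w h₂² = 0.5×9.81×5.1² = 127.6. Total = 10.82+119.9+127.6 = 258.3 kN/m.

258 kN/m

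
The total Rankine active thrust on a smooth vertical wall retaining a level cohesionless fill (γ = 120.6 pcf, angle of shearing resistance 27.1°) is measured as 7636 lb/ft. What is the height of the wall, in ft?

K_a = 0.3741. P_a = ½ K_a γ H² ⇒ H = √(2P_a/(K_a γ)).
H = √(2×7636/(0.3741×120.6)) = 18.40 ft.

18.4 ft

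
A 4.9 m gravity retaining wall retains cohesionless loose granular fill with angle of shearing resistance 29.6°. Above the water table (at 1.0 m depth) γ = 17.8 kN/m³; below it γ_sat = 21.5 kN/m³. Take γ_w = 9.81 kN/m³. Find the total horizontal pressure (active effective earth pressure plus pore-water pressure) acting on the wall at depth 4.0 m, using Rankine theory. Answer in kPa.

K_a = (1 − sin φ)/(1 + sin φ) = 0.3387.
γ' = 21.5 − 9.81 = 11.69 kN/m³.
Effective vertical stress at 4.0 m: σ'_v = 17.8×1.0 + 11.69×3.00 = 52.87 kPa.
σ'_h = K_a σ'_v = 0.3387 × 52.87 = 17.91 kPa; u = γ_w × 3.00 = 29.43 kPa.
Total σ_h = 17.91 + 29.43 = 47.34 kPa.

47.3 kPa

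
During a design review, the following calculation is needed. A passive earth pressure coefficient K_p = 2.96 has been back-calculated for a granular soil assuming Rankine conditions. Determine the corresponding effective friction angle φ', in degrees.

K_p = (1+sin φ)/(1−sin φ) ⇒ sin φ = (K_p − 1)/(K_p + 1) = 0.4949.
φ = arcsin(0.4949) = 29.67°.

29.7°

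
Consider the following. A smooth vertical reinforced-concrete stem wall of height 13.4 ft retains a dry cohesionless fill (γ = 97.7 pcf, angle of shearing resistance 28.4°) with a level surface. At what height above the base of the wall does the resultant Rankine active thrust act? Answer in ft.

K_a = 0.3554.
The pressure distribution is triangular, so the resultant acts at H/3 above the base = 13.4/3 = 4.467 ft.

4.47 ft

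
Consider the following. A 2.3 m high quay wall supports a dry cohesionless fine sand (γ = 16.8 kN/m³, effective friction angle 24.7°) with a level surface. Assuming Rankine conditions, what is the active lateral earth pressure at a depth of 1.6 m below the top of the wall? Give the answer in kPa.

11.0 kPa

K_a = (1 − sin φ)/(1 + sin φ) = 0.4106.
σ_h = K_a γ z = 0.4106 × 16.8 × 1.6 = 11.04 kPa.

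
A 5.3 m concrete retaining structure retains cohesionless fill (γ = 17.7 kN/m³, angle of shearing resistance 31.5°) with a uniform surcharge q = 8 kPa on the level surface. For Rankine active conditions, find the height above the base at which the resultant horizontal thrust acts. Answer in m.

1.90 m

K_a = 0.3136.
Triangular part P₁ = ½K_aγH² = 77.97 at H/3 = 1.767 m; rectangular part P₂ = K_a q H = 13.30 at H/2 = 2.650 m.
ȳ = (P₁·1.767 + P₂·2.650)/(P₁+P₂) = 1.895 m.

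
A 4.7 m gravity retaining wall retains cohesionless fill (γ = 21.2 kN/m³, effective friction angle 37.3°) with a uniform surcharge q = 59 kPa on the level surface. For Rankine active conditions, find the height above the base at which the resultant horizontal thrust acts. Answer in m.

1.99 m

K_a = 0.2453.
Triangular part P₁ = ½K_aγH² = 57.45 at H/3 = 1.567 m; rectangular part P₂ = K_a q H = 68.03 at H/2 = 2.350 m.
ȳ = (P₁·1.567 + P₂·2.350)/(P₁+P₂) = 1.991 m.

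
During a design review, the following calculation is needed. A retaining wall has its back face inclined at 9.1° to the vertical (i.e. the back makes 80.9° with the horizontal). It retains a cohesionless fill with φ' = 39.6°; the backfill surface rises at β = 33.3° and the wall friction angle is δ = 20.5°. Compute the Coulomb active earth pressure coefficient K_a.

K_a = sin²(α+φ) / [sin²α · sin(α−δ) · (1 + √{sin(φ+δ)sin(φ−β) / (sin(α−δ)sin(α+β))})²].
With α = 80.9°, φ = 39.6°, δ = 20.5°, β = 33.3°: K_a = 0.4831.

0.483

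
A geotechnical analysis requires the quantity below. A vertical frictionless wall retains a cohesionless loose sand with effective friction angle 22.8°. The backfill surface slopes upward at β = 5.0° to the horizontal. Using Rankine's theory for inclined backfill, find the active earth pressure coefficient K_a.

0.449

K_a = cos β · (cos β − √(cos²β − cos²φ)) / (cos β + √(cos²β − cos²φ)).
cos β = 0.9962, cos φ = 0.9219, √(cos²β − cos²φ) = 0.3776.
K_a = 0.9962 × (0.9962 − 0.3776)/(0.9962 + 0.3776) = 0.4486.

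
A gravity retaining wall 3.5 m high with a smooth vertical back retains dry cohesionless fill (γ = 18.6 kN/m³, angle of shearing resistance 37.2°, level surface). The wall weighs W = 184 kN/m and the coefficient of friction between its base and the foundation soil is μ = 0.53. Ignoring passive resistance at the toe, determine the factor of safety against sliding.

K_a = tan²(45° − 37.2°/2) = 0.2464.
P_a = ½K_aγH² = 0.5×0.2464×18.6×3.5² = 28.07 kN/m, acting at H/3 = 1.167 m above the base.
FS_sliding = μW / P_a = 0.53×184 / 28.07 = 3.474.

3.47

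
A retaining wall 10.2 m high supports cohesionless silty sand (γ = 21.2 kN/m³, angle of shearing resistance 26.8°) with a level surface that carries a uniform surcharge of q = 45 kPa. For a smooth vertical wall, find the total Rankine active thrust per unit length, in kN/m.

K_a = tan²(45° − φ/2) = 0.3785.
Soil triangle: ½ K_a γ H² = 0.5×0.3785×21.2×10.2² = 417.4 kN/m.
Surcharge rectangle: K_a q H = 0.3785×45×10.2 = 173.7 kN/m.
Total = 417.4 + 173.7 = 591.1 kN/m.

591 kN/m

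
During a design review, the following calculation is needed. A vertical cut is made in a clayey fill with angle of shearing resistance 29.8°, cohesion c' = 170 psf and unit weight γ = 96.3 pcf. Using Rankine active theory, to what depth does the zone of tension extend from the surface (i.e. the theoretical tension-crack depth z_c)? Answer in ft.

K_a = tan²(45° − 29.8°/2) = 0.3360; √K_a = 0.5797.
The active pressure is zero where K_a γ z = 2c√K_a, so z_c = 2c/(γ√K_a) = 2×170/(96.3×0.5797) = 6.091 ft.

6.09 ft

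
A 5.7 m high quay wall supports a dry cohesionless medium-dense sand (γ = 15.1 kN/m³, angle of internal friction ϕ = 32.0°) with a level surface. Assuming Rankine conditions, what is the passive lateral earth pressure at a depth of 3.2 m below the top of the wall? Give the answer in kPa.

157 kPa

K_p = (1 + sin φ)/(1 − sin φ) = 3.255.
σ_h = K_p γ z = 3.255 × 15.1 × 3.2 = 157.3 kPa.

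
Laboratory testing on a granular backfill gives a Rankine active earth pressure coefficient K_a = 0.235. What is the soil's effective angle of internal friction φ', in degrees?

K_a = tan²(45° − φ/2) ⇒ 45° − φ/2 = arctan(√0.235) = 25.86°.
φ = 2(45° − 25.86°) = 38.27°.

38.3°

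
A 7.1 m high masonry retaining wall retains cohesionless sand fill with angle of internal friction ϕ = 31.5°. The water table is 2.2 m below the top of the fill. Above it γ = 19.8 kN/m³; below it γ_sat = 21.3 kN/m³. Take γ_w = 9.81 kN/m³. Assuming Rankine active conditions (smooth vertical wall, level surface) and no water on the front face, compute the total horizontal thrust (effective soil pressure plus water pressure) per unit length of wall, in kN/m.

K_a = tan²(45° − φ/2) = 0.3136.
γ' = 21.3 − 9.81 = 11.49 kN/m³. Depth below WT = 4.9 m.
σ'_h at WT = K_a γ d_w = 13.66 kPa; at base = 13.66 + K_a γ' × 4.9 = 31.32 kPa.
P₁ (0–2.2 m) = ½×13.66×2.2 = 15.03. P₂ (2.2–7.1 m) = ½(13.66+31.32)×4.9 = 110.2.
P_w = ½ γ_w h₂² = 0.5×9.81×4.9² = 117.8. Total = 15.03+110.2+117.8 = 243.0 kN/m.

243 kN/m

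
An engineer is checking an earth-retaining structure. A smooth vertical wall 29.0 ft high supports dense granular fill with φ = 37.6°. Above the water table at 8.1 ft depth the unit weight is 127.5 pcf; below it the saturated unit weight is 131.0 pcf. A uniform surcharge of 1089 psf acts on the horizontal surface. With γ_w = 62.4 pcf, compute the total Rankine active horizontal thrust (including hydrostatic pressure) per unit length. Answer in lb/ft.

31100 lb/ft

K_a = tan²(45° − φ/2) = 0.2421.
γ' = 131.0 − 62.4 = 68.60 pcf. h₂ = H − d_w = 20.9 ft.
σ'_h: at surface K_a·q = 263.7; at WT K_a(q+γd_w) = 513.7; at base K_a(q+γd_w+γ'h₂) = 860.9 psf.
P₁ = ½(263.7+513.7)×8.1 = 3148; P₂ = ½(513.7+860.9)×20.9 = 14360; P_w = ½γ_w h₂² = 13630.
Total = 3148+14360+13630 = 31140 lb/ft.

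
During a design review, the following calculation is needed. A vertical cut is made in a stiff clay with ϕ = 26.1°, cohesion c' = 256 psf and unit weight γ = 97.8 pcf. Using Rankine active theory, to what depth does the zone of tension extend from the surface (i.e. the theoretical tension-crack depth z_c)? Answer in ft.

K_a = tan²(45° − 26.1°/2) = 0.3889; √K_a = 0.6237.
The active pressure is zero where K_a γ z = 2c√K_a, so z_c = 2c/(γ√K_a) = 2×256/(97.8×0.6237) = 8.394 ft.

8.39 ft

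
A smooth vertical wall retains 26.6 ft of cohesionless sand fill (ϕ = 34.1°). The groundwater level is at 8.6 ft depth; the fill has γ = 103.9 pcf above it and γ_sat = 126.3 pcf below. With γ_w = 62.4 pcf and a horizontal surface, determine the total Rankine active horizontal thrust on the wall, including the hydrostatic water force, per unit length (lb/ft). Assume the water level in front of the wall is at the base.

18600 lb/ft

K_a = tan²(45° − φ/2) = 0.2815.
γ' = 126.3 − 62.4 = 63.90 pcf. Depth below WT = 18.0 ft.
σ'_h at WT = K_a γ d_w = 251.6 psf; at base = 251.6 + K_a γ' × 18.0 = 575.4 psf.
P₁ (0–8.6 ft) = ½×251.6×8.6 = 1082. P₂ (8.6–26.6 ft) = ½(251.6+575.4)×18.0 = 7442.
P_w = ½ γ_w h₂² = 0.5×62.4×18.0² = 10110. Total = 1082+7442+10110 = 18630 lb/ft.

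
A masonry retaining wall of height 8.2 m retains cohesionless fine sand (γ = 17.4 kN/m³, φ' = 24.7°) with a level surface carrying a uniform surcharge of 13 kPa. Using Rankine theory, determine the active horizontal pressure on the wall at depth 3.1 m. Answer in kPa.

K_a = (1 − sin φ)/(1 + sin φ) = 0.4106.
σ_v = γz + q = 17.4 × 3.1 + 13 = 66.94 kPa.
σ_h = K_a σ_v = 0.4106 × 66.94 = 27.48 kPa.

27.5 kPa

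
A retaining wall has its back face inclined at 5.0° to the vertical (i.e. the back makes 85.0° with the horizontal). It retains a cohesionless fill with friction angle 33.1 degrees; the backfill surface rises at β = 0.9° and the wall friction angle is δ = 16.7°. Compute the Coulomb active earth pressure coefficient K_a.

0.305

K_a = sin²(α+φ) / [sin²α · sin(α−δ) · (1 + √{sin(φ+δ)sin(φ−β) / (sin(α−δ)sin(α+β))})²].
With α = 85.0°, φ = 33.1°, δ = 16.7°, β = 0.9°: K_a = 0.3053.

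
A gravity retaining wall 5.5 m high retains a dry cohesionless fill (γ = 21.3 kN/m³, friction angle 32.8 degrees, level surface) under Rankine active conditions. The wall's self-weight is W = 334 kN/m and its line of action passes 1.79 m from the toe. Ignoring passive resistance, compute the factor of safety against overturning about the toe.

K_a = tan²(45° − 32.8°/2) = 0.2973.
P_a = ½K_aγH² = 0.5×0.2973×21.3×5.5² = 95.77 kN/m, acting at H/3 = 1.833 m above the base.
Overturning moment M_o = P_a × H/3 = 95.77 × 1.833 = 175.6.
Resisting moment M_r = W × 1.79 = 334 × 1.79 = 597.9.
FS_overturning = M_r/M_o = 597.9/175.6 = 3.405.

3.41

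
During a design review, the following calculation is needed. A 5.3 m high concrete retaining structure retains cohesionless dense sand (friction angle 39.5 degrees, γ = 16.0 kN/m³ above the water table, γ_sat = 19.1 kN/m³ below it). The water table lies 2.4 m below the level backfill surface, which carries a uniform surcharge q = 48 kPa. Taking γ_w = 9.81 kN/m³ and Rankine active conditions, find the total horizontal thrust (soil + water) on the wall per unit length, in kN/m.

K_a = tan²(45° − φ/2) = 0.2224.
γ' = 19.1 − 9.81 = 9.290 kN/m³. h₂ = H − d_w = 2.9 m.
σ'_h: at surface K_a·q = 10.68; at WT K_a(q+γd_w) = 19.22; at base K_a(q+γd_w+γ'h₂) = 25.21 kPa.
P₁ = ½(10.68+19.22)×2.4 = 35.87; P₂ = ½(19.22+25.21)×2.9 = 64.42; P_w = ½γ_w h₂² = 41.25.
Total = 35.87+64.42+41.25 = 141.5 kN/m.

142 kN/m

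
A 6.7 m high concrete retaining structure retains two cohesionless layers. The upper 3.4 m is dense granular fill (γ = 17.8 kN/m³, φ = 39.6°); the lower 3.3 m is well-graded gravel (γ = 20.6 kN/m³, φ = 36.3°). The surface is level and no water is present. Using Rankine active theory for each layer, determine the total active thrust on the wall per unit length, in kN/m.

K_a1 = tan²(45°−39.6°/2) = 0.2214; K_a2 = tan²(45°−36.3°/2) = 0.2563.
Layer 1: σ at base = K_a1 γ₁ h₁ = 13.40 kPa; P₁ = ½×13.40×3.4 = 22.78.
Layer 2: σ_v at top = γ₁h₁ = 60.52; σ_h top = K_a2×60.52 = 15.51; σ_h base = K_a2×(60.52+20.6×3.3) = 32.93.
P₂ = ½(15.51+32.93)×3.3 = 79.93. Total P_a = 22.78+79.93 = 102.7 kN/m.

103 kN/m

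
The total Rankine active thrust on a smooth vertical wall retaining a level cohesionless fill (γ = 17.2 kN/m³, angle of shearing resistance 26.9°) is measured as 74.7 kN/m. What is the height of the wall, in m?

4.80 m

K_a = 0.3770. P_a = ½ K_a γ H² ⇒ H = √(2P_a/(K_a γ)).
H = √(2×74.7/(0.3770×17.2)) = 4.800 m.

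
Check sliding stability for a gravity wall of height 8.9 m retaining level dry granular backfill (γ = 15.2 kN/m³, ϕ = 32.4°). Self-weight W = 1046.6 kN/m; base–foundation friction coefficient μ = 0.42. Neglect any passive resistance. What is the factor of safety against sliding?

2.42

K_a = tan²(45° − 32.4°/2) = 0.3022.
P_a = ½K_aγH² = 0.5×0.3022×15.2×8.9² = 181.9 kN/m, acting at H/3 = 2.967 m above the base.
FS_sliding = μW / P_a = 0.42×1046.6 / 181.9 = 2.416.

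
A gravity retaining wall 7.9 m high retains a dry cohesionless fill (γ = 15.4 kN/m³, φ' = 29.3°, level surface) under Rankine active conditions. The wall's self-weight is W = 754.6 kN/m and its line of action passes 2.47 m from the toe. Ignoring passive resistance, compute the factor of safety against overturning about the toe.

4.30

K_a = tan²(45° − 29.3°/2) = 0.3428.
P_a = ½K_aγH² = 0.5×0.3428×15.4×7.9² = 164.8 kN/m, acting at H/3 = 2.633 m above the base.
Overturning moment M_o = P_a × H/3 = 164.8 × 2.633 = 433.9.
Resisting moment M_r = W × 2.47 = 754.6 × 2.47 = 1864.
FS_overturning = M_r/M_o = 1864/433.9 = 4.296.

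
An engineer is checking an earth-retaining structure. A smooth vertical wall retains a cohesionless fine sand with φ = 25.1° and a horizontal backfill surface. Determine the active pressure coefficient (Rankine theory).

0.404

K_a = (1 − sin φ)/(1 + sin φ) = (1 − sin 25.1°)/(1 + sin 25.1°) = 0.4043.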